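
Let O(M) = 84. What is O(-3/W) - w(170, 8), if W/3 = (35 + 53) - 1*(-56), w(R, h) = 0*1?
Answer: 84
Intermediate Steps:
w(R, h) = 0
W = 432 (W = 3*((35 + 53) - 1*(-56)) = 3*(88 + 56) = 3*144 = 432)
O(-3/W) - w(170, 8) = 84 - 1*0 = 84 + 0 = 84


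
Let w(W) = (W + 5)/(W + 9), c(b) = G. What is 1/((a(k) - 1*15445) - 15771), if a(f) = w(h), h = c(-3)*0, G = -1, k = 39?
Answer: -9/280939 ≈ -3.2035e-5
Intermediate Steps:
c(b) = -1
h = 0 (h = -1*0 = 0)
w(W) = (5 + W)/(9 + W)
a(f) = 5/9 (a(f) = (5 + 0)/(9 + 0) = 5/9)
1/((a(k) - 1*15445) - 15771) = 1/((5/9 - 1*15445) - 15771) = 1/((5/9 - 15445) - 15771) = 1/(-139000/9 - 15771) = 1/(-280939/9) = -9/280939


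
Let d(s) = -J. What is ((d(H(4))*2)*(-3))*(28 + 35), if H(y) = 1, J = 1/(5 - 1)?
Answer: 189/2 ≈ 94.500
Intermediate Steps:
J = 1/4 ≈ 0.25000
d(s) = -1/4 (d(s) = -1*1/4 = -1/4)
((d(H(4))*2)*(-3))*(28 + 35) = (-1/4*2*(-3))*(28 + 35) = -1/2*(-3)*63 = (3/2)*63 = 189/2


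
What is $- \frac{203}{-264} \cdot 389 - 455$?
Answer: $- \frac{41153}{264} \approx -155.88$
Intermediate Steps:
$- \frac{203}{-264} \cdot 389 - 455 = \left(-203\right) \left(- \frac{1}{264}\right) 389 - 455 = \frac{203}{264} \cdot 389 - 455 = \frac{78967}{264} - 455 = - \frac{41153}{264}$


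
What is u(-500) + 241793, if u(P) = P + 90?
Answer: 241383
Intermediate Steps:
u(P) = 90 + P
u(-500) + 241793 = (90 - 500) + 241793 = -410 + 241793 = 241383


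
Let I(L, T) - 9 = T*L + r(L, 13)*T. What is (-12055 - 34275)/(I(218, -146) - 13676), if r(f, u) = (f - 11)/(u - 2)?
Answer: 509630/530667 ≈ 0.96036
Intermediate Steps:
r(f, u) = (-11 + f)/(-2 + u)
I(L, T) = 9 + L*T + T*(-1 + L/11) (I(L, T) = 9 + (T*L + ((-11 + L)/(-2 + 13))*T) = 9 + (L*T + ((-11 + L)/11)*T) = 9 + (L*T + (-1 + L/11)*T) = 9 + (L*T + T*(-1 + L/11)) = 9 + L*T + T*(-1 + L/11))
(-12055 - 34275)/(I(218, -146) - 13676) = (-12055 - 34275)/((9 - 1*(-146) + (12/11)*218*(-146)) - 13676) = -46330/((9 + 146 - 381936/11) - 13676) = -46330/(-380231/11 - 13676) = -46330/(-530667/11) = -46330*(-11/530667) = 509630/530667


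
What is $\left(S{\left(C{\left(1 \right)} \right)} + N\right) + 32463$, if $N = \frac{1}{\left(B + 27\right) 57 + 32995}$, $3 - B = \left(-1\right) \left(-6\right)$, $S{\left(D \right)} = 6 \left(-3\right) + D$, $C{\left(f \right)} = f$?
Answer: $\frac{1114941899}{34363} \approx 32446.0$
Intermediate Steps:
$S{\left(D \right)} = -18 + D$
$B = -3$ ($B = 3 - \left(-1\right) \left(-6\right) = 3 - 6 = -3$)
$N = \frac{1}{34363}$ ($N = \frac{1}{\left(-3 + 27\right) 57 + 32995} = \frac{1}{24 \cdot 57 + 32995} = \frac{1}{1368 + 32995} = \frac{1}{34363} \approx 2.9101 \cdot 10^{-5}$)
$\left(S{\left(C{\left(1 \right)} \right)} + N\right) + 32463 = \left(\left(-18 + 1\right) + \frac{1}{34363}\right) + 32463 = \left(-17 + \frac{1}{34363}\right) + 32463 = - \frac{584170}{34363} + 32463 = \frac{1114941899}{34363}$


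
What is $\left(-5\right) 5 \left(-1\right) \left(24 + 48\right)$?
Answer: $1800$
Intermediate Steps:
$\left(-5\right) 5 \left(-1\right) \left(24 + 48\right) = \left(-25\right) \left(-1\right) 72 = 25 \cdot 72 = 1800$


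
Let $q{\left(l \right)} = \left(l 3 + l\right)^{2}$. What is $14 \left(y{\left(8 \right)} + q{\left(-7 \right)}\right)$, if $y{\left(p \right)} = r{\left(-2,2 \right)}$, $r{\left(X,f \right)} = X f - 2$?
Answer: $10892$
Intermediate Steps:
$r{\left(X,f \right)} = -2 + X f$
$q{\left(l \right)} = 16 l^{2}$ ($q{\left(l \right)} = \left(3 l + l\right)^{2} = \left(4 l\right)^{2} = 16 l^{2}$)
$y{\left(p \right)} = -6$ ($y{\left(p \right)} = -2 - 4 = -6$)
$14 \left(y{\left(8 \right)} + q{\left(-7 \right)}\right) = 14 \left(-6 + 16 \left(-7\right)^{2}\right) = 14 \left(-6 + 16 \cdot 49\right) = 14 \left(-6 + 784\right) = 14 \cdot 778 = 10892$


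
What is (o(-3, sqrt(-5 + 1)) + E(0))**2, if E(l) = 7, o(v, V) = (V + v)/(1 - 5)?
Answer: 957/16 - 31*I/4 ≈ 59.813 - 7.75*I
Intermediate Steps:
o(v, V) = -V/4 - v/4 (o(v, V) = (V + v)/(-4) = (V + v)*(-1/4) = -V/4 - v/4)
(o(-3, sqrt(-5 + 1)) + E(0))**2 = ((-sqrt(-5 + 1)/4 - 1/4*(-3)) + 7)**2 = ((-I/2 + 3/4) + 7)**2 = ((3/4 - I/2) + 7)**2 = (31/4 - I/2)**2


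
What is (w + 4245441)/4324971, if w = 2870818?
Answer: 7116259/4324971 ≈ 1.6454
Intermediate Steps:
(w + 4245441)/4324971 = (2870818 + 4245441)/4324971 = 7116259*(1/4324971) = 7116259/4324971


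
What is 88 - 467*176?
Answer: -82104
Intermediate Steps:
88 - 467*176 = 88 - 82192 = -82104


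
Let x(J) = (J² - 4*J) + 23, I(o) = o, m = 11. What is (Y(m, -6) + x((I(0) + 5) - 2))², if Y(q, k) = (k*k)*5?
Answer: 40000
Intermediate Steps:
Y(q, k) = 5*k² (Y(q, k) = k²*5 = 5*k²)
x(J) = 23 + J² - 4*J
(Y(m, -6) + x((I(0) + 5) - 2))² = (5*(-6)² + (23 + ((0 + 5) - 2)² - 4*((0 + 5) - 2)))² = (5*36 + (23 + (5 - 2)² - 4*(5 - 2)))² = (180 + (23 + 3² - 4*3))² = (180 + (23 + 9 - 12))² = (180 + 20)² = 200² = 40000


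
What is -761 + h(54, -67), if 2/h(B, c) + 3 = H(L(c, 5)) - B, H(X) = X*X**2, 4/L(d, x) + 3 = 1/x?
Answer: -15639997/20551 ≈ -761.03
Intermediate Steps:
L(d, x) = 4/(-3 + 1/x)
H(X) = X**3
h(B, c) = 2/(-2029/343 - B) (h(B, c) = 2/(-3 + ((-4*5/(-1 + 3*5))**3 - B)) = 2/(-3 + ((-4*5/(-1 + 15))**3 - B)) = 2/(-3 + ((-4*5/14)**3 - B)) = 2/(-3 + ((-4*5*1/14)**3 - B)) = 2/(-3 + ((-10/7)**3 - B)) = 2/(-3 + (-1000/343 - B)) = 2/(-2029/343 - B))
-761 + h(54, -67) = -761 - 686/(2029 + 343*54) = -761 - 686/(2029 + 18522) = -761 - 686/20551 = -15639997/20551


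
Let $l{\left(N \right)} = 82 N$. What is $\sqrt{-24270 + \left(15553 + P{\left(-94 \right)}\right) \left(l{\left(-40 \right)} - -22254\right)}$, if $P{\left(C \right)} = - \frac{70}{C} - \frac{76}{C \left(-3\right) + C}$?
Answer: $\frac{4 \sqrt{40740146751}}{47} \approx 17178.0$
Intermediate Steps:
$P{\left(C \right)} = - \frac{32}{C}$ ($P{\left(C \right)} = - \frac{70}{C} - \frac{76}{- 3 C + C} = - \frac{70}{C} - \frac{76}{\left(-2\right) C} = - \frac{70}{C} - 76 \left(- \frac{1}{2 C}\right) = - \frac{70}{C} + \frac{38}{C} = - \frac{32}{C}$)
$\sqrt{-24270 + \left(15553 + P{\left(-94 \right)}\right) \left(l{\left(-40 \right)} - -22254\right)} = \sqrt{-24270 + \left(15553 - \frac{32}{-94}\right) \left(82 \left(-40\right) - -22254\right)} = \sqrt{-24270 + \left(15553 - - \frac{16}{47}\right) \left(-3280 + 22254\right)} = \sqrt{-24270 + \left(15553 + \frac{16}{47}\right) 18974} = \sqrt{-24270 + \frac{731007}{47} \cdot 18974} = \sqrt{-24270 + \frac{13870126818}{47}} = \sqrt{\frac{13868986128}{47}} = \frac{4 \sqrt{40740146751}}{47}$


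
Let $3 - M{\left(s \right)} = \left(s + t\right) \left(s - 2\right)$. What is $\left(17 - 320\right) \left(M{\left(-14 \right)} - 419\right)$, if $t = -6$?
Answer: $223008$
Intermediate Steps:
$M{\left(s \right)} = 3 - \left(-6 + s\right) \left(-2 + s\right)$ ($M{\left(s \right)} = 3 - \left(s - 6\right) \left(s - 2\right) = 3 - \left(-6 + s\right) \left(-2 + s\right)$)
$\left(17 - 320\right) \left(M{\left(-14 \right)} - 419\right) = \left(17 - 320\right) \left(\left(-9 - \left(-14\right)^{2} + 8 \left(-14\right)\right) - 419\right) = - 303 \left(\left(-9 - 196 - 112\right) - 419\right) = - 303 \left(-317 - 419\right) = \left(-303\right) \left(-736\right) = 223008$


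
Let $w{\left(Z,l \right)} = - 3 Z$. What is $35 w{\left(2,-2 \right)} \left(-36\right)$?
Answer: $7560$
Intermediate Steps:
$35 w{\left(2,-2 \right)} \left(-36\right) = 35 \left(\left(-3\right) 2\right) \left(-36\right) = 35 \left(-6\right) \left(-36\right) = \left(-210\right) \left(-36\right) = 7560$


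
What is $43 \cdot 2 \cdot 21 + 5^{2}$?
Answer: $1831$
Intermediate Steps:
$43 \cdot 2 \cdot 21 + 5^{2} = 43 \cdot 42 + 25 = 1806 + 25 = 1831$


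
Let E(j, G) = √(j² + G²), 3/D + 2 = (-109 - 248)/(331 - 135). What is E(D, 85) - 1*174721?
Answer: -174721 + √82726081/107 ≈ -1.7464e+5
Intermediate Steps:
D = -84/107 (D = 3/(-2 + (-109 - 248)/(331 - 135)) = 3/(-2 - 357/196) = 3/(-2 - 357*1/196) = 3/(-2 - 51/28) = 3/(-107/28) = 3*(-28/107) = -84/107 ≈ -0.78505)
E(j, G) = √(G² + j²)
E(D, 85) - 1*174721 = √(85² + (-84/107)²) - 1*174721 = √(7225 + 7056/11449) - 174721 = √(82726081/11449) - 174721 = √82726081/107 - 174721 = -174721 + √82726081/107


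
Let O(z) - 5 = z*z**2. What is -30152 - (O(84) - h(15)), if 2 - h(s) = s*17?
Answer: -623114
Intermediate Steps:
h(s) = 2 - 17*s (h(s) = 2 - s*17 = 2 - 17*s)
O(z) = 5 + z**3 (O(z) = 5 + z*z**2 = 5 + z**3)
-30152 - (O(84) - h(15)) = -30152 - ((5 + 84**3) - (2 - 17*15)) = -30152 - ((5 + 592704) - (2 - 255)) = -30152 - (592709 - 1*(-253)) = -30152 - (592709 + 253) = -30152 - 1*592962 = -30152 - 592962 = -623114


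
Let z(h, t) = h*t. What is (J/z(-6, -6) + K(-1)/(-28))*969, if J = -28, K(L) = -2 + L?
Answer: -54587/84 ≈ -649.85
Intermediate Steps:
(J/z(-6, -6) + K(-1)/(-28))*969 = (-28/((-6*(-6))) + (-2 - 1)/(-28))*969 = (-28/36 - 3*(-1/28))*969 = (-28*1/36 + 3/28)*969 = (-7/9 + 3/28)*969 = -169/252*969 = -54587/84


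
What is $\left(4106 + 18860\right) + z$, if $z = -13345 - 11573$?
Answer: $-1952$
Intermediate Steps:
$z = -24918$ ($z = -13345 - 11573 = -24918$)
$\left(4106 + 18860\right) + z = \left(4106 + 18860\right) - 24918 = 22966 - 24918 = -1952$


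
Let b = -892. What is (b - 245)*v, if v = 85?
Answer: -96645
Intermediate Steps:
(b - 245)*v = (-892 - 245)*85 = -1137*85 = -96645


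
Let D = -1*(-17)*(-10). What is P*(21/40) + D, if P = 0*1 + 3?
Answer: -6737/40 ≈ -168.43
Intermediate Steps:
P = 3 (P = 0 + 3 = 3)
D = -170 (D = 17*(-10) = -170)
P*(21/40) + D = 3*(21/40) - 170 = 63/40 - 170 = -6737/40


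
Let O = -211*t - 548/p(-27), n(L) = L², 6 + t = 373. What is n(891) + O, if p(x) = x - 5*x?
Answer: 19343851/27 ≈ 7.1644e+5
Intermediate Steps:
t = 367 (t = -6 + 373 = 367)
p(x) = -4*x
O = -2090936/27 (O = -211*367 - 548/((-4*(-27))) = -77437 - 548/108 = -77437 - 548*1/108 = -77437 - 137/27 = -2090936/27 ≈ -77442.)
n(891) + O = 891² - 2090936/27 = 793881 - 2090936/27 = 19343851/27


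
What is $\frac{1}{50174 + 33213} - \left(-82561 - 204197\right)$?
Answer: $\frac{23911889347}{83387} \approx 2.8676 \cdot 10^{5}$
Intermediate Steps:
$\frac{1}{50174 + 33213} - \left(-82561 - 204197\right) = \frac{1}{83387} - \left(-82561 - 204197\right) = \frac{1}{83387} - -286758 = \frac{1}{83387} + 286758 = \frac{23911889347}{83387}$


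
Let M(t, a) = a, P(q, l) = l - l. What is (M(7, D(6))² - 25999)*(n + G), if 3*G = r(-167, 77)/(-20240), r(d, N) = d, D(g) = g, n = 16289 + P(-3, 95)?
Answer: -25679178896861/60720 ≈ -4.2291e+8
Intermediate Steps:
P(q, l) = 0
n = 16289 (n = 16289 + 0 = 16289)
G = 167/60720 (G = (-167/(-20240))/3 = (-167*(-1/20240))/3 = (⅓)*(167/20240) = 167/60720 ≈ 0.0027503)
(M(7, D(6))² - 25999)*(n + G) = (6² - 25999)*(16289 + 167/60720) = (36 - 25999)*(989068247/60720) = -25963*989068247/60720 = -25679178896861/60720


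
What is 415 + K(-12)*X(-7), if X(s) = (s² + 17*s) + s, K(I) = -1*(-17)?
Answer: -894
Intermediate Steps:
K(I) = 17
X(s) = s² + 18*s
415 + K(-12)*X(-7) = 415 + 17*(-7*(18 - 7)) = 415 + 17*(-7*11) = 415 + 17*(-77) = 415 - 1309 = -894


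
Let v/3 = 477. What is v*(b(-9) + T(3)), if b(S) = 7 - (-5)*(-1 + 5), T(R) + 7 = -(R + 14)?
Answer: 4293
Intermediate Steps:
v = 1431 (v = 3*477 = 1431)
T(R) = -21 - R (T(R) = -7 - (R + 14) = -7 - (14 + R) = -7 + (-14 - R) = -21 - R)
b(S) = 27 (b(S) = 7 - (-5)*4 = 7 - 1*(-20) = 7 + 20 = 27)
v*(b(-9) + T(3)) = 1431*(27 + (-21 - 1*3)) = 1431*(27 + (-21 - 3)) = 1431*(27 - 24) = 1431*3 = 4293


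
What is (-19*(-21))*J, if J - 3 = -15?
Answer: -4788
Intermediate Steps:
J = -12 (J = 3 - 15 = -12)
(-19*(-21))*J = -19*(-21)*(-12) = 399*(-12) = -4788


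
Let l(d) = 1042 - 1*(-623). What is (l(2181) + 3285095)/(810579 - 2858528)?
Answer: -3286760/2047949 ≈ -1.6049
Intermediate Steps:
l(d) = 1665 (l(d) = 1042 + 623 = 1665)
(l(2181) + 3285095)/(810579 - 2858528) = (1665 + 3285095)/(810579 - 2858528) = 3286760/(-2047949) = 3286760*(-1/2047949) = -3286760/2047949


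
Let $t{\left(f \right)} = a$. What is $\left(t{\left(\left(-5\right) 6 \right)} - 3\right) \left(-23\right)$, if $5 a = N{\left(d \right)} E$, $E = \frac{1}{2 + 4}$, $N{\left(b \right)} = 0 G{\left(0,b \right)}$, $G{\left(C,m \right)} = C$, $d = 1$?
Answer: $69$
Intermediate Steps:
$N{\left(b \right)} = 0$ ($N{\left(b \right)} = 0 \cdot 0 = 0$)
$E = \frac{1}{6} \approx 0.16667$
$a = 0$ ($a = \frac{0 \cdot \frac{1}{6}}{5} = \frac{1}{5} \cdot 0 = 0$)
$t{\left(f \right)} = 0$
$\left(t{\left(\left(-5\right) 6 \right)} - 3\right) \left(-23\right) = \left(0 - 3\right) \left(-23\right) = \left(-3\right) \left(-23\right) = 69$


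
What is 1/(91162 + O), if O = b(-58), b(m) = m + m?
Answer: 1/91046 ≈ 1.0983e-5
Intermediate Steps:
b(m) = 2*m
O = -116 (O = 2*(-58) = -116)
1/(91162 + O) = 1/(91162 - 116) = 1/91046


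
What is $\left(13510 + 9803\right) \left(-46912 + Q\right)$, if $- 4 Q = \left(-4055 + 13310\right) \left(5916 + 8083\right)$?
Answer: $- \frac{3024824286009}{4} \approx -7.5621 \cdot 10^{11}$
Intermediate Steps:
$Q = - \frac{129560745}{4}$ ($Q = - \frac{\left(-4055 + 13310\right) \left(5916 + 8083\right)}{4} = - \frac{9255 \cdot 13999}{4} = \left(- \frac{1}{4}\right) 129560745 = - \frac{129560745}{4} \approx -3.239 \cdot 10^{7}$)
$\left(13510 + 9803\right) \left(-46912 + Q\right) = \left(13510 + 9803\right) \left(-46912 - \frac{129560745}{4}\right) = 23313 \left(- \frac{129748393}{4}\right) = - \frac{3024824286009}{4}$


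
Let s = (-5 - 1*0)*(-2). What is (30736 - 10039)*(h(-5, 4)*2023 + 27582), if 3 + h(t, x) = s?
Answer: 863954871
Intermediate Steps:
s = 10 (s = (-5 + 0)*(-2) = -5*(-2) = 10)
h(t, x) = 7 (h(t, x) = -3 + 10 = 7)
(30736 - 10039)*(h(-5, 4)*2023 + 27582) = (30736 - 10039)*(7*2023 + 27582) = 20697*(14161 + 27582) = 20697*41743 = 863954871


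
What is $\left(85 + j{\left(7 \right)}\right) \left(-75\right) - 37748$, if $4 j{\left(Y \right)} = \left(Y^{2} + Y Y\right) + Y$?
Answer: $- \frac{184367}{4} \approx -46092.0$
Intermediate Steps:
$j{\left(Y \right)} = \frac{Y^{2}}{2} + \frac{Y}{4}$ ($j{\left(Y \right)} = \frac{\left(Y^{2} + Y Y\right) + Y}{4} = \frac{\left(Y^{2} + Y^{2}\right) + Y}{4} = \frac{2 Y^{2} + Y}{4} = \frac{Y + 2 Y^{2}}{4} = \frac{Y^{2}}{2} + \frac{Y}{4}$)
$\left(85 + j{\left(7 \right)}\right) \left(-75\right) - 37748 = \left(85 + \frac{1}{4} \cdot 7 \left(1 + 2 \cdot 7\right)\right) \left(-75\right) - 37748 = \left(85 + \frac{1}{4} \cdot 7 \left(1 + 14\right)\right) \left(-75\right) - 37748 = \left(85 + \frac{1}{4} \cdot 7 \cdot 15\right) \left(-75\right) - 37748 = \left(85 + \frac{105}{4}\right) \left(-75\right) - 37748 = \frac{445}{4} \left(-75\right) - 37748 = - \frac{33375}{4} - 37748 = - \frac{184367}{4}$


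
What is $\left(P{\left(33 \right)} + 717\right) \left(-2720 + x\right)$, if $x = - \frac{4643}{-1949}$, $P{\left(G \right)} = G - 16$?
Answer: $- \frac{3887731558}{1949} \approx -1.9947 \cdot 10^{6}$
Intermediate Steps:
$P{\left(G \right)} = -16 + G$ ($P{\left(G \right)} = G - 16 = -16 + G$)
$x = \frac{4643}{1949}$ ($x = \left(-4643\right) \left(- \frac{1}{1949}\right) = \frac{4643}{1949} \approx 2.3822$)
$\left(P{\left(33 \right)} + 717\right) \left(-2720 + x\right) = \left(\left(-16 + 33\right) + 717\right) \left(-2720 + \frac{4643}{1949}\right) = \left(17 + 717\right) \left(- \frac{5296637}{1949}\right) = 734 \left(- \frac{5296637}{1949}\right) = - \frac{3887731558}{1949}$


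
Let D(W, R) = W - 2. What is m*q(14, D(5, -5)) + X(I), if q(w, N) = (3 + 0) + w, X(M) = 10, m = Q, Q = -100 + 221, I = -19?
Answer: 2067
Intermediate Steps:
Q = 121
D(W, R) = -2 + W
m = 121
q(w, N) = 3 + w
m*q(14, D(5, -5)) + X(I) = 121*(3 + 14) + 10 = 121*17 + 10 = 2057 + 10 = 2067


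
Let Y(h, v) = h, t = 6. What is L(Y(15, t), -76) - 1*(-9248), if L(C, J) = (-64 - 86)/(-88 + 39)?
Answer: 453302/49 ≈ 9251.1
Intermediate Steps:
L(C, J) = 150/49 (L(C, J) = -150/(-49) = -150*(-1/49) = 150/49)
L(Y(15, t), -76) - 1*(-9248) = 150/49 - 1*(-9248) = 150/49 + 9248 = 453302/49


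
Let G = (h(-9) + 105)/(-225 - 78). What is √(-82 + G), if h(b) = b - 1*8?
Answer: I*√7555002/303 ≈ 9.0714*I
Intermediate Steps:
h(b) = -8 + b (h(b) = b - 8 = -8 + b)
G = -88/303 (G = ((-8 - 9) + 105)/(-225 - 78) = (-17 + 105)/(-303) = 88*(-1/303) = -88/303 ≈ -0.29043)
√(-82 + G) = √(-82 - 88/303) = √(-24934/303) = I*√7555002/303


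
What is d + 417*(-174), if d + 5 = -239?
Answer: -72802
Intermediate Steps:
d = -244 (d = -5 - 239 = -244)
d + 417*(-174) = -244 + 417*(-174) = -244 - 72558 = -72802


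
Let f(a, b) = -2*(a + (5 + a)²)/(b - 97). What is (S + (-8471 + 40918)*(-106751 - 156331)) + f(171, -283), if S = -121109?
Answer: -1621905093823/190 ≈ -8.5363e+9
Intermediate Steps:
f(a, b) = -2*(a + (5 + a)²)/(-97 + b)
(S + (-8471 + 40918)*(-106751 - 156331)) + f(171, -283) = (-121109 + (-8471 + 40918)*(-106751 - 156331)) + 2*(-1*171 - (5 + 171)²)/(-97 - 283) = (-121109 + 32447*(-263082)) + 2*(-171 - 1*176²)/(-380) = (-121109 - 8536221654) + 2*(-1/380)*(-171 - 1*30976) = -8536342763 + 2*(-1/380)*(-171 - 30976) = -8536342763 + 2*(-1/380)*(-31147) = -8536342763 + 31147/190 = -1621905093823/190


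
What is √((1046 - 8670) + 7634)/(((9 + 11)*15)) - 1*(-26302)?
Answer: 26302 + √10/300 ≈ 26302.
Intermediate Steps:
√((1046 - 8670) + 7634)/(((9 + 11)*15)) - 1*(-26302) = √(-7624 + 7634)/((20*15)) + 26302 = √10/300 + 26302 = 26302 + √10/300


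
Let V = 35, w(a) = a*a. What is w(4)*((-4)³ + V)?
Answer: -464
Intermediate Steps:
w(a) = a²
w(4)*((-4)³ + V) = 4²*((-4)³ + 35) = 16*(-64 + 35) = 16*(-29) = -464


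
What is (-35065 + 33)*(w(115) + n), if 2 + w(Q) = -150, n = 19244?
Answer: -668830944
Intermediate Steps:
w(Q) = -152 (w(Q) = -2 - 150 = -152)
(-35065 + 33)*(w(115) + n) = (-35065 + 33)*(-152 + 19244) = -35032*19092 = -668830944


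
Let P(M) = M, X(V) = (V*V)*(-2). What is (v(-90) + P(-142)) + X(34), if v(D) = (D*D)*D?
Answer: -731454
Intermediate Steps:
X(V) = -2*V² (X(V) = V²*(-2) = -2*V²)
v(D) = D³ (v(D) = D²*D = D³)
(v(-90) + P(-142)) + X(34) = ((-90)³ - 142) - 2*34² = (-729000 - 142) - 2*1156 = -729142 - 2312 = -731454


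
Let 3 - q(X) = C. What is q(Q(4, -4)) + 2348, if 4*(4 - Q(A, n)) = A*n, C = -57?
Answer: 2408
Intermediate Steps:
Q(A, n) = 4 - A*n/4
q(X) = 60 (q(X) = 3 - 1*(-57) = 3 + 57 = 60)
q(Q(4, -4)) + 2348 = 60 + 2348 = 2408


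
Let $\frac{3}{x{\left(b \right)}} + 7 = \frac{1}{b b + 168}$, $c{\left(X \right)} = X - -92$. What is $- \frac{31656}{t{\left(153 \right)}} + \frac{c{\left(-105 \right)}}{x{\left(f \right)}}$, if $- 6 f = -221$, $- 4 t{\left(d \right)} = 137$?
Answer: $\frac{21535031255}{22559379} \approx 954.59$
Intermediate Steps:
$t{\left(d \right)} = - \frac{137}{4}$ ($t{\left(d \right)} = \left(- \frac{1}{4}\right) 137 = - \frac{137}{4}$)
$f = \frac{221}{6}$ ($f = \left(- \frac{1}{6}\right) \left(-221\right) = \frac{221}{6} \approx 36.833$)
$c{\left(X \right)} = 92 + X$ ($c{\left(X \right)} = X + 92 = 92 + X$)
$x{\left(b \right)} = \frac{3}{-7 + \frac{1}{168 + b^{2}}}$ ($x{\left(b \right)} = \frac{3}{-7 + \frac{1}{b b + 168}} = \frac{3}{-7 + \frac{1}{b^{2} + 168}} = \frac{3}{-7 + \frac{1}{168 + b^{2}}}$)
$- \frac{31656}{t{\left(153 \right)}} + \frac{c{\left(-105 \right)}}{x{\left(f \right)}} = - \frac{31656}{- \frac{137}{4}} + \frac{92 - 105}{3 \frac{1}{1175 + 7 \left(\frac{221}{6}\right)^{2}} \left(-168 - \left(\frac{221}{6}\right)^{2}\right)} = \left(-31656\right) \left(- \frac{4}{137}\right) - \frac{13}{3 \frac{1}{1175 + 7 \cdot \frac{48841}{36}} \left(-168 - \frac{48841}{36}\right)} = \frac{126624}{137} - \frac{13}{3 \frac{1}{1175 + \frac{341887}{36}} \left(-168 - \frac{48841}{36}\right)} = \frac{126624}{137} - \frac{13}{3 \frac{1}{\frac{384187}{36}} \left(- \frac{54889}{36}\right)} = \frac{126624}{137} - \frac{13}{3 \cdot \frac{36}{384187} \left(- \frac{54889}{36}\right)} = \frac{126624}{137} - \frac{13}{- \frac{164667}{384187}} = \frac{126624}{137} - - \frac{4994431}{164667} = \frac{126624}{137} + \frac{4994431}{164667} = \frac{21535031255}{22559379}$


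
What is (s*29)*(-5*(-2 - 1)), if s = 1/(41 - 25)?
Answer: 435/16 ≈ 27.188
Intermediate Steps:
s = 1/16 ≈ 0.062500
(s*29)*(-5*(-2 - 1)) = ((1/16)*29)*(-5*(-2 - 1)) = 29*(-5*(-3))/16 = (29/16)*15 = 435/16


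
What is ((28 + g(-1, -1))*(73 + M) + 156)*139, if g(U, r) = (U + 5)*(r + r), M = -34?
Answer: 130104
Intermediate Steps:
g(U, r) = 2*r*(5 + U) (g(U, r) = (5 + U)*(2*r) = 2*r*(5 + U))
((28 + g(-1, -1))*(73 + M) + 156)*139 = ((28 + 2*(-1)*(5 - 1))*(73 - 34) + 156)*139 = ((28 + 2*(-1)*4)*39 + 156)*139 = ((28 - 8)*39 + 156)*139 = (20*39 + 156)*139 = (780 + 156)*139 = 936*139 = 130104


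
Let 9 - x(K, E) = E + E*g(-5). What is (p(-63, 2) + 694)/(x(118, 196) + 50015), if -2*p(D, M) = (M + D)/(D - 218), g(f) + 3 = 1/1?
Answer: 129989/9407880 ≈ 0.013817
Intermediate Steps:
g(f) = -2 (g(f) = -3 + 1/1 = -3 + 1 = -2)
p(D, M) = -(D + M)/(2*(-218 + D)) (p(D, M) = -(M + D)/(2*(D - 218)) = -(D + M)/(2*(-218 + D)))
x(K, E) = 9 + E (x(K, E) = 9 - (E + E*(-2)) = 9 - (E - 2*E) = 9 - (-1)*E = 9 + E)
(p(-63, 2) + 694)/(x(118, 196) + 50015) = ((-1*(-63) - 1*2)/(2*(-218 - 63)) + 694)/((9 + 196) + 50015) = ((1/2)*(63 - 2)/(-281) + 694)/(205 + 50015) = ((1/2)*(-1/281)*61 + 694)/50220 = (-61/562 + 694)*(1/50220) = (389967/562)*(1/50220) = 129989/9407880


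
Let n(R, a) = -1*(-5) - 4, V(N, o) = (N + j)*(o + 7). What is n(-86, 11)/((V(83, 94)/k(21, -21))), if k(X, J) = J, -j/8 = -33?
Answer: -21/35047 ≈ -0.00059920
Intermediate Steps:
j = 264 (j = -8*(-33) = 264)
V(N, o) = (7 + o)*(264 + N) (V(N, o) = (N + 264)*(o + 7) = (264 + N)*(7 + o) = (7 + o)*(264 + N))
n(R, a) = 1 (n(R, a) = 5 - 4 = 1)
n(-86, 11)/((V(83, 94)/k(21, -21))) = 1/((1848 + 7*83 + 264*94 + 83*94)/(-21)) = 1/((1848 + 581 + 24816 + 7802)*(-1/21)) = 1/(35047*(-1/21)) = 1/(-35047/21) = 1*(-21/35047) = -21/35047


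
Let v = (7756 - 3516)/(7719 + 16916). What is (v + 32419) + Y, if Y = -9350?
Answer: 113661811/4927 ≈ 23069.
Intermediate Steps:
v = 848/4927 (v = 4240/24635 = 4240*(1/24635) = 848/4927 ≈ 0.17211)
(v + 32419) + Y = (848/4927 + 32419) - 9350 = 159729261/4927 - 9350 = 113661811/4927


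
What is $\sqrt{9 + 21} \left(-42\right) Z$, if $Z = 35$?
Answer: $- 1470 \sqrt{30} \approx -8051.5$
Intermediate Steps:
$\sqrt{9 + 21} \left(-42\right) Z = \sqrt{9 + 21} \left(-42\right) 35 = \sqrt{30} \left(-42\right) 35 = - 42 \sqrt{30} \cdot 35 = - 1470 \sqrt{30}$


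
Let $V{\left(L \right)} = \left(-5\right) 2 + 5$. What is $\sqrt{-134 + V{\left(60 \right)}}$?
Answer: $i \sqrt{139} \approx 11.79 i$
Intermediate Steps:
$V{\left(L \right)} = -5$ ($V{\left(L \right)} = -10 + 5 = -5$)
$\sqrt{-134 + V{\left(60 \right)}} = \sqrt{-134 - 5} = \sqrt{-139} = i \sqrt{139}$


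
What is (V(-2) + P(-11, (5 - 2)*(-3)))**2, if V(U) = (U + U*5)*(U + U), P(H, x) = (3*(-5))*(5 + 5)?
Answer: 10404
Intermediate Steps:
P(H, x) = -150 (P(H, x) = -15*10 = -150)
V(U) = 12*U**2 (V(U) = (U + 5*U)*(2*U) = (6*U)*(2*U) = 12*U**2)
(V(-2) + P(-11, (5 - 2)*(-3)))**2 = (12*(-2)**2 - 150)**2 = (12*4 - 150)**2 = (48 - 150)**2 = (-102)**2 = 10404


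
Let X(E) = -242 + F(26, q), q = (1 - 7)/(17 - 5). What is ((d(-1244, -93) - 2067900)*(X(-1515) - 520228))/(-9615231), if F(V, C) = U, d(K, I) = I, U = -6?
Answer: -119593413852/1068359 ≈ -1.1194e+5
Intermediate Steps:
q = -½ (q = -6/12 = -6*1/12 = -½ ≈ -0.50000)
F(V, C) = -6
X(E) = -248 (X(E) = -242 - 6 = -248)
((d(-1244, -93) - 2067900)*(X(-1515) - 520228))/(-9615231) = ((-93 - 2067900)*(-248 - 520228))/(-9615231) = -2067993*(-520476)*(-1/9615231) = 1076340724668*(-1/9615231) = -119593413852/1068359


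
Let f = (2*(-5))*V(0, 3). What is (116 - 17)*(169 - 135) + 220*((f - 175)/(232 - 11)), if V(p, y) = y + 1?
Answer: 696586/221 ≈ 3152.0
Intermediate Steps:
V(p, y) = 1 + y
f = -40 (f = (2*(-5))*(1 + 3) = -10*4 = -40)
(116 - 17)*(169 - 135) + 220*((f - 175)/(232 - 11)) = (116 - 17)*(169 - 135) + 220*((-40 - 175)/(232 - 11)) = 99*34 + 220*(-215/221) = 3366 + 220*(-215*1/221) = 3366 + 220*(-215/221) = 3366 - 47300/221 = 696586/221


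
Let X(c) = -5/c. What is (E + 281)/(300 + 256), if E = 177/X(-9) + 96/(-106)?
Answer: 79327/73670 ≈ 1.0768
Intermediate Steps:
E = 84189/265 (E = 177/((-5/(-9))) + 96/(-106) = 177/((-5*(-1/9))) + 96*(-1/106) = 177/(5/9) - 48/53 = 177*(9/5) - 48/53 = 1593/5 - 48/53 = 84189/265 ≈ 317.69)
(E + 281)/(300 + 256) = (84189/265 + 281)/(300 + 256) = (158654/265)/556 = (158654/265)*(1/556) = 79327/73670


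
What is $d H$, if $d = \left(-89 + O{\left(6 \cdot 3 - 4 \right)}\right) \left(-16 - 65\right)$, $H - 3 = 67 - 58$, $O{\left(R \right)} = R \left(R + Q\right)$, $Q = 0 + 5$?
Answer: $-172044$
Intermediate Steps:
$Q = 5$
$O{\left(R \right)} = R \left(5 + R\right)$ ($O{\left(R \right)} = R \left(R + 5\right) = R \left(5 + R\right)$)
$H = 12$ ($H = 3 + \left(67 - 58\right) = 3 + 9 = 12$)
$d = -14337$ ($d = \left(-89 + \left(6 \cdot 3 - 4\right) \left(5 + \left(6 \cdot 3 - 4\right)\right)\right) \left(-16 - 65\right) = \left(-89 + \left(18 - 4\right) \left(5 + \left(18 - 4\right)\right)\right) \left(-81\right) = \left(-89 + 14 \left(5 + 14\right)\right) \left(-81\right) = \left(-89 + 14 \cdot 19\right) \left(-81\right) = \left(-89 + 266\right) \left(-81\right) = 177 \left(-81\right) = -14337$)
$d H = \left(-14337\right) 12 = -172044$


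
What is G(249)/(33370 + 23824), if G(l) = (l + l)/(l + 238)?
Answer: 249/13926739 ≈ 1.7879e-5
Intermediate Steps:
G(l) = 2*l/(238 + l) (G(l) = (2*l)/(238 + l) = 2*l/(238 + l))
G(249)/(33370 + 23824) = (2*249/(238 + 249))/(33370 + 23824) = (2*249/487)/57194 = (2*249*(1/487))*(1/57194) = (498/487)*(1/57194) = 249/13926739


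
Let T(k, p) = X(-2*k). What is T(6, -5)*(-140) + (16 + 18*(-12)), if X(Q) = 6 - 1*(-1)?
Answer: -1180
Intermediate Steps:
X(Q) = 7 (X(Q) = 6 + 1 = 7)
T(k, p) = 7
T(6, -5)*(-140) + (16 + 18*(-12)) = 7*(-140) + (16 + 18*(-12)) = -980 + (16 - 216) = -980 - 200 = -1180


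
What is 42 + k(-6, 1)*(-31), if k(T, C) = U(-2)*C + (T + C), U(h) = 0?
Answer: 197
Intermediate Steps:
k(T, C) = C + T (k(T, C) = 0*C + (T + C) = 0 + (C + T) = C + T)
42 + k(-6, 1)*(-31) = 42 + (1 - 6)*(-31) = 42 - 5*(-31) = 42 + 155 = 197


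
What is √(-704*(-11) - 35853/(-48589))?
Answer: √18284481353641/48589 ≈ 88.004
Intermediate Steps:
√(-704*(-11) - 35853/(-48589)) = √(7744 - 35853*(-1)/48589) = √(7744 - 1*(-35853/48589)) = √(7744 + 35853/48589) = √(376309069/48589) = √18284481353641/48589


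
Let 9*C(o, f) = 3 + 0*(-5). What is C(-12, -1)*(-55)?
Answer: -55/3 ≈ -18.333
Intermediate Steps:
C(o, f) = 1/3 (C(o, f) = (3 + 0*(-5))/9 = (3 + 0)/9 = (1/9)*3 = 1/3)
C(-12, -1)*(-55) = (1/3)*(-55) = -55/3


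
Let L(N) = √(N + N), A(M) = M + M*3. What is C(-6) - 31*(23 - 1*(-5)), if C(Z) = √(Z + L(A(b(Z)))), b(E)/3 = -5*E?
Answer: -868 + √(-6 + 12*√5) ≈ -863.44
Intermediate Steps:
b(E) = -15*E (b(E) = 3*(-5*E) = -15*E)
A(M) = 4*M (A(M) = M + 3*M = 4*M)
L(N) = √2*√N (L(N) = √(2*N) = √2*√N)
C(Z) = √(Z + 2*√30*√(-Z)) (C(Z) = √(Z + √2*√(4*(-15*Z))) = √(Z + √2*√(-60*Z)) = √(Z + √2*(2*√15*√(-Z))) = √(Z + 2*√30*√(-Z)))
C(-6) - 31*(23 - 1*(-5)) = √(-6 + 2*√30*√(-1*(-6))) - 31*(23 - 1*(-5)) = √(-6 + 2*√30*√6) - 31*(23 + 5) = √(-6 + 12*√5) - 31*28 = √(-6 + 12*√5) - 868 = -868 + √(-6 + 12*√5)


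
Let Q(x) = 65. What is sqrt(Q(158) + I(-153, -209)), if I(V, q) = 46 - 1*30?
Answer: 9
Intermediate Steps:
I(V, q) = 16 (I(V, q) = 46 - 30 = 16)
sqrt(Q(158) + I(-153, -209)) = sqrt(65 + 16) = sqrt(81) = 9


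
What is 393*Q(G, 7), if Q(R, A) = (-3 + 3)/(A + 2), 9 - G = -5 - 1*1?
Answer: 0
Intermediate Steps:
G = 15 (G = 9 - (-5 - 1*1) = 9 - (-5 - 1) = 9 - 1*(-6) = 9 + 6 = 15)
Q(R, A) = 0 (Q(R, A) = 0/(2 + A) = 0)
393*Q(G, 7) = 393*0 = 0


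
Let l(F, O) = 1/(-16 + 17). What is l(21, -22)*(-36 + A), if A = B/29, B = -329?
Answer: -1373/29 ≈ -47.345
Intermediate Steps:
A = -329/29 ≈ -11.345
l(F, O) = 1 (l(F, O) = 1/1 = 1)
l(21, -22)*(-36 + A) = 1*(-36 - 329/29) = 1*(-1373/29) = -1373/29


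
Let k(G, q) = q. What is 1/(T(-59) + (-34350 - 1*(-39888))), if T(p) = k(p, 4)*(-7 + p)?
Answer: 1/5274 ≈ 0.00018961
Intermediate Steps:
T(p) = -28 + 4*p (T(p) = 4*(-7 + p) = -28 + 4*p)
1/(T(-59) + (-34350 - 1*(-39888))) = 1/((-28 + 4*(-59)) + (-34350 - 1*(-39888))) = 1/((-28 - 236) + (-34350 + 39888)) = 1/(-264 + 5538) = 1/5274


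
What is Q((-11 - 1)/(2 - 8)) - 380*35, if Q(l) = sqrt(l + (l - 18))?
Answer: -13300 + I*sqrt(14) ≈ -13300.0 + 3.7417*I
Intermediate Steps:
Q(l) = sqrt(-18 + 2*l) (Q(l) = sqrt(l + (-18 + l)) = sqrt(-18 + 2*l))
Q((-11 - 1)/(2 - 8)) - 380*35 = sqrt(-18 + 2*((-11 - 1)/(2 - 8))) - 380*35 = sqrt(-18 + 2*(-12/(-6))) - 13300 = sqrt(-18 + 2*(-12*(-1/6))) - 13300 = sqrt(-18 + 2*2) - 13300 = sqrt(-18 + 4) - 13300 = sqrt(-14) - 13300 = I*sqrt(14) - 13300 = -13300 + I*sqrt(14)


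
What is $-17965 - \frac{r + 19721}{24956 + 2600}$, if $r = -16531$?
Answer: $- \frac{247523365}{13778} \approx -17965.0$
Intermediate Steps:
$-17965 - \frac{r + 19721}{24956 + 2600} = -17965 - \frac{-16531 + 19721}{24956 + 2600} = -17965 - \frac{3190}{27556} = -17965 - 3190 \cdot \frac{1}{27556} = -17965 - \frac{1595}{13778} = - \frac{247523365}{13778}$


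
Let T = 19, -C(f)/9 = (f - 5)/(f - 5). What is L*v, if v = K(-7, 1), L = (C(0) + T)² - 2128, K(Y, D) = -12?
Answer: 24336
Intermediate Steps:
C(f) = -9 (C(f) = -9*(f - 5)/(f - 5) = -9*(-5 + f)/(-5 + f) = -9*1 = -9)
L = -2028 (L = (-9 + 19)² - 2128 = 10² - 2128 = 100 - 2128 = -2028)
v = -12
L*v = -2028*(-12) = 24336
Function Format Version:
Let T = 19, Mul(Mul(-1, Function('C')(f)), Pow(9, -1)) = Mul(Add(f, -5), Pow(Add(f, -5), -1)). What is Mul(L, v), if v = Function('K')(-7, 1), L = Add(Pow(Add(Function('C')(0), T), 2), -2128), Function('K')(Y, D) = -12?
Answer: 24336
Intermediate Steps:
Function('C')(f) = -9 (Function('C')(f) = Mul(-9, Mul(Add(f, -5), Pow(Add(f, -5), -1))) = Mul(-9, Mul(Add(-5, f), Pow(Add(-5, f), -1))) = Mul(-9, 1) = -9)
L = -2028 (L = Add(Pow(Add(-9, 19), 2), -2128) = Add(Pow(10, 2), -2128) = Add(100, -2128) = -2028)
v = -12
Mul(L, v) = Mul(-2028, -12) = 24336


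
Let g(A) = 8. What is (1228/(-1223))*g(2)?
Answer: -9824/1223 ≈ -8.0327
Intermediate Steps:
(1228/(-1223))*g(2) = (1228/(-1223))*8 = (1228*(-1/1223))*8 = -1228/1223*8 = -9824/1223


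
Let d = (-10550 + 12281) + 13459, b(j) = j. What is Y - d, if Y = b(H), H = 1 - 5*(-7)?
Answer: -15154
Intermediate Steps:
H = 36 (H = 1 + 35 = 36)
Y = 36
d = 15190 (d = 1731 + 13459 = 15190)
Y - d = 36 - 1*15190 = 36 - 15190 = -15154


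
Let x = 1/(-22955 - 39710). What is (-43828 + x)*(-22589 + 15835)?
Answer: 18549736868234/62665 ≈ 2.9601e+8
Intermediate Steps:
x = -1/62665 (x = 1/(-62665) = -1/62665 ≈ -1.5958e-5)
(-43828 + x)*(-22589 + 15835) = (-43828 - 1/62665)*(-22589 + 15835) = -2746481621/62665*(-6754) = 18549736868234/62665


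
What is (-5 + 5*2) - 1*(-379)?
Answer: 384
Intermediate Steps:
(-5 + 5*2) - 1*(-379) = (-5 + 10) + 379 = 5 + 379 = 384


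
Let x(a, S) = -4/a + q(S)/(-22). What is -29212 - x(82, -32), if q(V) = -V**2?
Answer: -13195582/451 ≈ -29259.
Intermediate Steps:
x(a, S) = -4/a + S**2/22 (x(a, S) = -4/a - S**2/(-22) = -4/a - S**2*(-1/22) = -4/a + S**2/22)
-29212 - x(82, -32) = -29212 - (-4/82 + (1/22)*(-32)**2) = -29212 - (-4*1/82 + (1/22)*1024) = -29212 - (-2/41 + 512/11) = -29212 - 1*20970/451 = -29212 - 20970/451 = -13195582/451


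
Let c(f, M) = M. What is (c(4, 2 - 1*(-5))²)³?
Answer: 117649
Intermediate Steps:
(c(4, 2 - 1*(-5))²)³ = ((2 - 1*(-5))²)³ = ((2 + 5)²)³ = (7²)³ = 49³ = 117649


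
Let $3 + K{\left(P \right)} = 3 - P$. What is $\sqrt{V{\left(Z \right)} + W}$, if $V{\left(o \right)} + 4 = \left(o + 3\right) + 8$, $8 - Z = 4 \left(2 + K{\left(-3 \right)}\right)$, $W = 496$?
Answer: $\sqrt{491} \approx 22.159$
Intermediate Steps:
$K{\left(P \right)} = - P$ ($K{\left(P \right)} = -3 - \left(-3 + P\right) = - P$)
$Z = -12$ ($Z = 8 - 4 \left(2 - -3\right) = 8 - 4 \left(2 + 3\right) = 8 - 4 \cdot 5 = 8 - 20 = -12$)
$V{\left(o \right)} = 7 + o$ ($V{\left(o \right)} = -4 + \left(\left(o + 3\right) + 8\right) = -4 + \left(\left(3 + o\right) + 8\right) = -4 + \left(11 + o\right) = 7 + o$)
$\sqrt{V{\left(Z \right)} + W} = \sqrt{\left(7 - 12\right) + 496} = \sqrt{-5 + 496} = \sqrt{491}$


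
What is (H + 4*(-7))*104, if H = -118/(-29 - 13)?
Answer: -55016/21 ≈ -2619.8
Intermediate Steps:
H = 59/21 (H = -118/(-42) = -118*(-1/42) = 59/21 ≈ 2.8095)
(H + 4*(-7))*104 = (59/21 + 4*(-7))*104 = (59/21 - 28)*104 = -529/21*104 = -55016/21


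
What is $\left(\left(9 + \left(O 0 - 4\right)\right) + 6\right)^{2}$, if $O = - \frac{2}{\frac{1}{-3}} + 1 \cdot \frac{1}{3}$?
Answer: $121$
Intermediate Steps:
$O = \frac{19}{3}$ ($O = - \frac{2}{- \frac{1}{3}} + 1 \cdot \frac{1}{3} = \left(-2\right) \left(-3\right) + \frac{1}{3} = 6 + \frac{1}{3} = \frac{19}{3} \approx 6.3333$)
$\left(\left(9 + \left(O 0 - 4\right)\right) + 6\right)^{2} = \left(\left(9 + \left(\frac{19}{3} \cdot 0 - 4\right)\right) + 6\right)^{2} = \left(\left(9 + \left(0 - 4\right)\right) + 6\right)^{2} = \left(\left(9 - 4\right) + 6\right)^{2} = \left(5 + 6\right)^{2} = 11^{2} = 121$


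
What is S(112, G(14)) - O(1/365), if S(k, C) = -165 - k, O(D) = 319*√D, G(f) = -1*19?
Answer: -277 - 319*√365/365 ≈ -293.70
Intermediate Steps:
G(f) = -19
S(112, G(14)) - O(1/365) = (-165 - 1*112) - 319*√(1/365) = (-165 - 112) - 319*√(1/365) = -277 - 319*√365/365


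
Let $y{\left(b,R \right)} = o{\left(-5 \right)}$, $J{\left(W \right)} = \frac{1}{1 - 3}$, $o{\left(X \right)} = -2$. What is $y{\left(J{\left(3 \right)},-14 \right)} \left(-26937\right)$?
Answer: $53874$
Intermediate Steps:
$J{\left(W \right)} = - \frac{1}{2}$ ($J{\left(W \right)} = \frac{1}{-2} = - \frac{1}{2}$)
$y{\left(b,R \right)} = -2$
$y{\left(J{\left(3 \right)},-14 \right)} \left(-26937\right) = \left(-2\right) \left(-26937\right) = 53874$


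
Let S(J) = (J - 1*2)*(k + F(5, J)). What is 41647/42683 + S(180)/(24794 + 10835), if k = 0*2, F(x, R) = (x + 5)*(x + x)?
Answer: 2243598363/1520752607 ≈ 1.4753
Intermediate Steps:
F(x, R) = 2*x*(5 + x) (F(x, R) = (5 + x)*(2*x) = 2*x*(5 + x))
k = 0
S(J) = -200 + 100*J (S(J) = (J - 1*2)*(0 + 2*5*(5 + 5)) = (J - 2)*(0 + 2*5*10) = (-2 + J)*(0 + 100) = (-2 + J)*100 = -200 + 100*J)
41647/42683 + S(180)/(24794 + 10835) = 41647/42683 + (-200 + 100*180)/(24794 + 10835) = 41647*(1/42683) + (-200 + 18000)/35629 = 41647/42683 + 17800*(1/35629) = 41647/42683 + 17800/35629 = 2243598363/1520752607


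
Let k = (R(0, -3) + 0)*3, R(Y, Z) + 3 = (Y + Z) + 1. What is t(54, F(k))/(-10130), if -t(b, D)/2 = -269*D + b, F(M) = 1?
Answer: -43/1013 ≈ -0.042448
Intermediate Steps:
R(Y, Z) = -2 + Y + Z (R(Y, Z) = -3 + ((Y + Z) + 1) = -3 + (1 + Y + Z) = -2 + Y + Z)
k = -15 (k = ((-2 + 0 - 3) + 0)*3 = (-5 + 0)*3 = -5*3 = -15)
t(b, D) = -2*b + 538*D (t(b, D) = -2*(-269*D + b) = -2*(b - 269*D) = -2*b + 538*D)
t(54, F(k))/(-10130) = (-2*54 + 538*1)/(-10130) = (-108 + 538)*(-1/10130) = 430*(-1/10130) = -43/1013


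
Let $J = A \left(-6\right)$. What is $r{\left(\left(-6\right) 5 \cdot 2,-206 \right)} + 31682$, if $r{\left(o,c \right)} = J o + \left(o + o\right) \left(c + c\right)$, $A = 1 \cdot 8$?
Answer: $84002$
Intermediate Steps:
$A = 8$
$J = -48$ ($J = 8 \left(-6\right) = -48$)
$r{\left(o,c \right)} = - 48 o + 4 c o$ ($r{\left(o,c \right)} = - 48 o + \left(o + o\right) \left(c + c\right) = - 48 o + 2 o 2 c = - 48 o + 4 c o$)
$r{\left(\left(-6\right) 5 \cdot 2,-206 \right)} + 31682 = 4 \left(-6\right) 5 \cdot 2 \left(-12 - 206\right) + 31682 = 4 \left(\left(-30\right) 2\right) \left(-218\right) + 31682 = 4 \left(-60\right) \left(-218\right) + 31682 = 52320 + 31682 = 84002$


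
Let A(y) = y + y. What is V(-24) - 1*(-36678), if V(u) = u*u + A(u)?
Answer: 37206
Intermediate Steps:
A(y) = 2*y
V(u) = u² + 2*u (V(u) = u*u + 2*u = u² + 2*u)
V(-24) - 1*(-36678) = -24*(2 - 24) - 1*(-36678) = -24*(-22) + 36678 = 528 + 36678 = 37206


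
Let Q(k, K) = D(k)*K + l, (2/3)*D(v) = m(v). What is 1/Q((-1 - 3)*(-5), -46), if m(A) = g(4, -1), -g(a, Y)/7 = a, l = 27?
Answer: 1/1959 ≈ 0.00051046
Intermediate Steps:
g(a, Y) = -7*a
m(A) = -28 (m(A) = -7*4 = -28)
D(v) = -42 (D(v) = (3/2)*(-28) = -42)
Q(k, K) = 27 - 42*K (Q(k, K) = -42*K + 27 = 27 - 42*K)
1/Q((-1 - 3)*(-5), -46) = 1/(27 - 42*(-46)) = 1/(27 + 1932) = 1/1959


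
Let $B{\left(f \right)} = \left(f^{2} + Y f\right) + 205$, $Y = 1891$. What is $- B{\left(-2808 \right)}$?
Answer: $-2575141$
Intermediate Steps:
$B{\left(f \right)} = 205 + f^{2} + 1891 f$ ($B{\left(f \right)} = \left(f^{2} + 1891 f\right) + 205 = 205 + f^{2} + 1891 f$)
$- B{\left(-2808 \right)} = - (205 + \left(-2808\right)^{2} + 1891 \left(-2808\right)) = - (205 + 7884864 - 5309928) = \left(-1\right) 2575141 = -2575141$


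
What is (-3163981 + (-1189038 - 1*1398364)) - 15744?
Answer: -5767127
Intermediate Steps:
(-3163981 + (-1189038 - 1*1398364)) - 15744 = (-3163981 + (-1189038 - 1398364)) - 15744 = (-3163981 - 2587402) - 15744 = -5751383 - 15744 = -5767127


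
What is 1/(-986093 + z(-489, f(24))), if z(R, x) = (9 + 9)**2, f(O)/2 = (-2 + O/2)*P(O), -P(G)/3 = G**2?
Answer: -1/985769 ≈ -1.0144e-6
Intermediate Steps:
P(G) = -3*G**2
f(O) = -6*O**2*(-2 + O/2) (f(O) = 2*((-2 + O/2)*(-3*O**2)) = 2*(-3*O**2*(-2 + O/2)) = -6*O**2*(-2 + O/2))
z(R, x) = 324 (z(R, x) = 18**2 = 324)
1/(-986093 + z(-489, f(24))) = 1/(-986093 + 324) = 1/(-985769) = -1/985769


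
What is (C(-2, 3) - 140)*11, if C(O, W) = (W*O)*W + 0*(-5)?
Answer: -1738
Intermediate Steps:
C(O, W) = O*W**2 (C(O, W) = (O*W)*W + 0 = O*W**2 + 0 = O*W**2)
(C(-2, 3) - 140)*11 = (-2*3**2 - 140)*11 = (-2*9 - 140)*11 = (-18 - 140)*11 = -158*11 = -1738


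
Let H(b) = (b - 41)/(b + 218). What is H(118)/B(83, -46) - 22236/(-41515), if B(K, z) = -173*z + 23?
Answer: 370382671/691473840 ≈ 0.53564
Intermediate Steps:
H(b) = (-41 + b)/(218 + b)
B(K, z) = 23 - 173*z
H(118)/B(83, -46) - 22236/(-41515) = ((-41 + 118)/(218 + 118))/(23 - 173*(-46)) - 22236/(-41515) = (77/336)/(23 + 7958) - 22236*(-1/41515) = ((1/336)*77)/7981 + 22236/41515 = (11/48)*(1/7981) + 22236/41515 = 11/383088 + 22236/41515 = 370382671/691473840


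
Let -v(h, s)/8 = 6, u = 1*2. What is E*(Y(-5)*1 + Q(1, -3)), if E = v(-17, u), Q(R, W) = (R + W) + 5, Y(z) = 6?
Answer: -432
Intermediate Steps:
u = 2
v(h, s) = -48 (v(h, s) = -8*6 = -48)
Q(R, W) = 5 + R + W
E = -48
E*(Y(-5)*1 + Q(1, -3)) = -48*(6*1 + (5 + 1 - 3)) = -48*(6 + 3) = -48*9 = -432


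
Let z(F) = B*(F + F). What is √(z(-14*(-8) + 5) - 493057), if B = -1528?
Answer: I*√850609 ≈ 922.29*I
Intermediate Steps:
z(F) = -3056*F (z(F) = -1528*(F + F) = -3056*F)
√(z(-14*(-8) + 5) - 493057) = √(-3056*(-14*(-8) + 5) - 493057) = √(-3056*(112 + 5) - 493057) = √(-3056*117 - 493057) = √(-357552 - 493057) = √(-850609) = I*√850609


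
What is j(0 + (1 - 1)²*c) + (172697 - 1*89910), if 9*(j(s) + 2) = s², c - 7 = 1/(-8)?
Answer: 82785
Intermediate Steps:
c = 55/8 (c = 7 + 1/(-8) = 7 - ⅛ = 55/8 ≈ 6.8750)
j(s) = -2 + s²/9
j(0 + (1 - 1)²*c) + (172697 - 1*89910) = (-2 + (0 + (1 - 1)²*(55/8))²/9) + (172697 - 1*89910) = (-2 + (0 + 0²*(55/8))²/9) + (172697 - 89910) = (-2 + (0 + 0*(55/8))²/9) + 82787 = (-2 + (0 + 0)²/9) + 82787 = (-2 + (⅑)*0²) + 82787 = (-2 + (⅑)*0) + 82787 = (-2 + 0) + 82787 = -2 + 82787 = 82785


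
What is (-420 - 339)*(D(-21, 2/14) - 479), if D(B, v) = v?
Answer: 2544168/7 ≈ 3.6345e+5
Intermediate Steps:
(-420 - 339)*(D(-21, 2/14) - 479) = (-420 - 339)*(2/14 - 479) = -759*(2*(1/14) - 479) = -759*(⅐ - 479) = -759*(-3352/7) = 2544168/7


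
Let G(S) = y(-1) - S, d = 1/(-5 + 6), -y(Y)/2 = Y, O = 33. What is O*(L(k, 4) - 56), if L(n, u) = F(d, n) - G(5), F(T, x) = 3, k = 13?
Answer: -1650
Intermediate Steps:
y(Y) = -2*Y
d = 1 (d = 1/1 = 1)
G(S) = 2 - S (G(S) = -2*(-1) - S = 2 - S)
L(n, u) = 6 (L(n, u) = 3 - (2 - 1*5) = 3 - (2 - 5) = 3 - 1*(-3) = 3 + 3 = 6)
O*(L(k, 4) - 56) = 33*(6 - 56) = 33*(-50) = -1650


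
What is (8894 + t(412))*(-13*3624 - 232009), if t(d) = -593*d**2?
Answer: 28093332707058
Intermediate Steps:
(8894 + t(412))*(-13*3624 - 232009) = (8894 - 593*412**2)*(-13*3624 - 232009) = (8894 - 593*169744)*(-47112 - 232009) = (8894 - 100658192)*(-279121) = -100649298*(-279121) = 28093332707058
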